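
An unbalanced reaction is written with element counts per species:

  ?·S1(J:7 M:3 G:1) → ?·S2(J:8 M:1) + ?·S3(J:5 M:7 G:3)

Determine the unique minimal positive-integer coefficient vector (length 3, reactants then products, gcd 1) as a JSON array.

J: 3·7 = 21 | 2·8+1·5 = 21
M: 3·3 = 9 | 2·1+1·7 = 9
G: 3·1 = 3 | 2·0+1·3 = 3
gcd(3,2,1) = 1

Coefficients: [3, 2, 1]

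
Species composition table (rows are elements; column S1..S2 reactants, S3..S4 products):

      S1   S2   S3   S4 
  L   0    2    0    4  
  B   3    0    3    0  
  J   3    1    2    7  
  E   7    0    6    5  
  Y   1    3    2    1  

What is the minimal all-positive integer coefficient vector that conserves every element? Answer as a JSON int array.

L: 5·0+2·2 = 4 | 5·0+1·4 = 4
B: 5·3+2·0 = 15 | 5·3+1·0 = 15
J: 5·3+2·1 = 17 | 5·2+1·7 = 17
E: 5·7+2·0 = 35 | 5·6+1·5 = 35
Y: 5·1+2·3 = 11 | 5·2+1·1 = 11
gcd(5,2,5,1) = 1

Coefficients: [5, 2, 5, 1]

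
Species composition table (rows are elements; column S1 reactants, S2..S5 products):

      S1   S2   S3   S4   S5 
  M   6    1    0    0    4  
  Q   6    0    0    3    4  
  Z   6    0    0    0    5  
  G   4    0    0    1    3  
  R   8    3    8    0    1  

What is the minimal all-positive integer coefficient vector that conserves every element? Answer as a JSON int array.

Coefficients: [5, 6, 2, 2, 6]

M: 5·6 = 30 | 6·1+2·0+2·0+6·4 = 30
Q: 5·6 = 30 | 6·0+2·0+2·3+6·4 = 30
Z: 5·6 = 30 | 6·0+2·0+2·0+6·5 = 30
G: 5·4 = 20 | 6·0+2·0+2·1+6·3 = 20
R: 5·8 = 40 | 6·3+2·8+2·0+6·1 = 40
gcd(5,6,2,2,6) = 1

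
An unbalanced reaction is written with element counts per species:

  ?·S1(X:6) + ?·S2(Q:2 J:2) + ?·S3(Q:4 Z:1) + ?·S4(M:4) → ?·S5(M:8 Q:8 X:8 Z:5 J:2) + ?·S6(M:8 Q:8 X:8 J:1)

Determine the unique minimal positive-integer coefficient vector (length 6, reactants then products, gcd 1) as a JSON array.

Coefficients: [4, 2, 5, 6, 1, 2]

M: 4·0+2·0+5·0+6·4 = 24 | 1·8+2·8 = 24
Q: 4·0+2·2+5·4+6·0 = 24 | 1·8+2·8 = 24
X: 4·6+2·0+5·0+6·0 = 24 | 1·8+2·8 = 24
Z: 4·0+2·0+5·1+6·0 = 5 | 1·5+2·0 = 5
J: 4·0+2·2+5·0+6·0 = 4 | 1·2+2·1 = 4
gcd(4,2,5,6,1,2) = 1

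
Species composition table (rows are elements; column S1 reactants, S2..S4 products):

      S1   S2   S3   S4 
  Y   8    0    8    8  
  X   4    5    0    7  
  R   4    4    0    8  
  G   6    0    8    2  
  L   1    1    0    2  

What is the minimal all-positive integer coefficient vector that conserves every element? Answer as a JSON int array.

Coefficients: [3, 1, 2, 1]

Y: 3·8 = 24 | 1·0+2·8+1·8 = 24
X: 3·4 = 12 | 1·5+2·0+1·7 = 12
R: 3·4 = 12 | 1·4+2·0+1·8 = 12
G: 3·6 = 18 | 1·0+2·8+1·2 = 18
L: 3·1 = 3 | 1·1+2·0+1·2 = 3
gcd(3,1,2,1) = 1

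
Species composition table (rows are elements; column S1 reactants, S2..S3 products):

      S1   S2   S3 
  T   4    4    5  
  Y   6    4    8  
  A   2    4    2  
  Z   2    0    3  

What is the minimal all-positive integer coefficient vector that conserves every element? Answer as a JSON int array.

T: 6·4 = 24 | 1·4+4·5 = 24
Y: 6·6 = 36 | 1·4+4·8 = 36
A: 6·2 = 12 | 1·4+4·2 = 12
Z: 6·2 = 12 | 1·0+4·3 = 12
gcd(6,1,4) = 1

Coefficients: [6, 1, 4]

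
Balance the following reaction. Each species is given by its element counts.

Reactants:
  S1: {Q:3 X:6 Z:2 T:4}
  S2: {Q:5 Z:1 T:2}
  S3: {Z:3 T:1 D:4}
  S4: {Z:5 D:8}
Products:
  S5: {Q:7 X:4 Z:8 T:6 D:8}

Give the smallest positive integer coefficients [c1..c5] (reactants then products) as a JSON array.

Q: 2·3+3·5+4·0+1·0 = 21 | 3·7 = 21
X: 2·6+3·0+4·0+1·0 = 12 | 3·4 = 12
Z: 2·2+3·1+4·3+1·5 = 24 | 3·8 = 24
T: 2·4+3·2+4·1+1·0 = 18 | 3·6 = 18
D: 2·0+3·0+4·4+1·8 = 24 | 3·8 = 24
gcd(2,3,4,1,3) = 1

Coefficients: [2, 3, 4, 1, 3]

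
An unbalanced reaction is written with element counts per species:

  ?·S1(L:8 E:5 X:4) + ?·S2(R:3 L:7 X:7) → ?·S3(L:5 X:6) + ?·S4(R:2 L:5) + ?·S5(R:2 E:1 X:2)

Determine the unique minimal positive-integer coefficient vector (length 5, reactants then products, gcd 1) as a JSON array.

R: 1·0+6·3 = 18 | 6·0+4·2+5·2 = 18
L: 1·8+6·7 = 50 | 6·5+4·5+5·0 = 50
E: 1·5+6·0 = 5 | 6·0+4·0+5·1 = 5
X: 1·4+6·7 = 46 | 6·6+4·0+5·2 = 46
gcd(1,6,6,4,5) = 1

Coefficients: [1, 6, 6, 4, 5]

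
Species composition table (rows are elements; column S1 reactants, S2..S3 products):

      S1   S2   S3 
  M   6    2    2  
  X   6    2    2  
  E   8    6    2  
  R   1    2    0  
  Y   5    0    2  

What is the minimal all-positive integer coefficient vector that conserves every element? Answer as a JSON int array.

M: 2·6 = 12 | 1·2+5·2 = 12
X: 2·6 = 12 | 1·2+5·2 = 12
E: 2·8 = 16 | 1·6+5·2 = 16
R: 2·1 = 2 | 1·2+5·0 = 2
Y: 2·5 = 10 | 1·0+5·2 = 10
gcd(2,1,5) = 1

Coefficients: [2, 1, 5]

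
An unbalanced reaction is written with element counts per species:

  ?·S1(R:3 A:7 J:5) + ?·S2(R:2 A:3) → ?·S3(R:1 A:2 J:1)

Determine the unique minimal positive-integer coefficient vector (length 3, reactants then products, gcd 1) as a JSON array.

R: 1·3+1·2 = 5 | 5·1 = 5
A: 1·7+1·3 = 10 | 5·2 = 10
J: 1·5+1·0 = 5 | 5·1 = 5
gcd(1,1,5) = 1

Coefficients: [1, 1, 5]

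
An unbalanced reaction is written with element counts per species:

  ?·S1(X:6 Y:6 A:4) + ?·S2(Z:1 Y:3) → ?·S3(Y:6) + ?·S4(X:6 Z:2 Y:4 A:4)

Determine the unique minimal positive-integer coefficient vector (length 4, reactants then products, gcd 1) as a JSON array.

X: 3·6+6·0 = 18 | 4·0+3·6 = 18
Z: 3·0+6·1 = 6 | 4·0+3·2 = 6
Y: 3·6+6·3 = 36 | 4·6+3·4 = 36
A: 3·4+6·0 = 12 | 4·0+3·4 = 12
gcd(3,6,4,3) = 1

Coefficients: [3, 6, 4, 3]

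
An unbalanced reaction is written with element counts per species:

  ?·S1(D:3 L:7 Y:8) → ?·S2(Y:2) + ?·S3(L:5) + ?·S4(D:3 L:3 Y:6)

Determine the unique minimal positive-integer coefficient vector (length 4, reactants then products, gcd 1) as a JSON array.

Coefficients: [5, 5, 4, 5]

D: 5·3 = 15 | 5·0+4·0+5·3 = 15
L: 5·7 = 35 | 5·0+4·5+5·3 = 35
Y: 5·8 = 40 | 5·2+4·0+5·6 = 40
gcd(5,5,4,5) = 1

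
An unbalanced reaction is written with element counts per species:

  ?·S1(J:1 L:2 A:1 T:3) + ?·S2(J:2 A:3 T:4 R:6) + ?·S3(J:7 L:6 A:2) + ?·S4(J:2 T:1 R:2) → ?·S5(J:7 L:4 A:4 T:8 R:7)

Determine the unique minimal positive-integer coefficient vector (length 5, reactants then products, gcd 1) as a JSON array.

J: 5·1+3·2+1·7+5·2 = 28 | 4·7 = 28
L: 5·2+3·0+1·6+5·0 = 16 | 4·4 = 16
A: 5·1+3·3+1·2+5·0 = 16 | 4·4 = 16
T: 5·3+3·4+1·0+5·1 = 32 | 4·8 = 32
R: 5·0+3·6+1·0+5·2 = 28 | 4·7 = 28
gcd(5,3,1,5,4) = 1

Coefficients: [5, 3, 1, 5, 4]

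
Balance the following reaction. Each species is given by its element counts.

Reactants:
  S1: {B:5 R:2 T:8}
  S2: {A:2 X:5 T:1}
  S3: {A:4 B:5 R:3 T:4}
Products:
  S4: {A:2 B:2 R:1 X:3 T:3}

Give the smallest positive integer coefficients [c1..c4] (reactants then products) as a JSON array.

Coefficients: [1, 3, 1, 5]

A: 1·0+3·2+1·4 = 10 | 5·2 = 10
B: 1·5+3·0+1·5 = 10 | 5·2 = 10
R: 1·2+3·0+1·3 = 5 | 5·1 = 5
X: 1·0+3·5+1·0 = 15 | 5·3 = 15
T: 1·8+3·1+1·4 = 15 | 5·3 = 15
gcd(1,3,1,5) = 1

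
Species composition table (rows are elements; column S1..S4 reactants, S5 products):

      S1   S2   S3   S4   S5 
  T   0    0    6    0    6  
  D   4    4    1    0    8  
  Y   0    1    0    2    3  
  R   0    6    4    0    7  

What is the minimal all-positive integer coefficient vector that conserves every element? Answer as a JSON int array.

T: 5·0+2·0+4·6+5·0 = 24 | 4·6 = 24
D: 5·4+2·4+4·1+5·0 = 32 | 4·8 = 32
Y: 5·0+2·1+4·0+5·2 = 12 | 4·3 = 12
R: 5·0+2·6+4·4+5·0 = 28 | 4·7 = 28
gcd(5,2,4,5,4) = 1

Coefficients: [5, 2, 4, 5, 4]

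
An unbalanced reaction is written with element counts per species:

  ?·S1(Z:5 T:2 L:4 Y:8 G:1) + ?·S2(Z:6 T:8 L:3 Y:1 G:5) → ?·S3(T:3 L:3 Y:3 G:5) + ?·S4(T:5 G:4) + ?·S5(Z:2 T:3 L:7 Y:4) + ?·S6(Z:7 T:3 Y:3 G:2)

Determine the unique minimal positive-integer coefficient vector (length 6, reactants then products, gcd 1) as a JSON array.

Coefficients: [4, 5, 1, 3, 4, 6]

Z: 4·5+5·6 = 50 | 1·0+3·0+4·2+6·7 = 50
T: 4·2+5·8 = 48 | 1·3+3·5+4·3+6·3 = 48
L: 4·4+5·3 = 31 | 1·3+3·0+4·7+6·0 = 31
Y: 4·8+5·1 = 37 | 1·3+3·0+4·4+6·3 = 37
G: 4·1+5·5 = 29 | 1·5+3·4+4·0+6·2 = 29
gcd(4,5,1,3,4,6) = 1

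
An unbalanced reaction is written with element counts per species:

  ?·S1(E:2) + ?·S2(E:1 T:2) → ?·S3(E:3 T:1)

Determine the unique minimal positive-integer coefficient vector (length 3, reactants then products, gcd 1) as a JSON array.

Coefficients: [5, 2, 4]

E: 5·2+2·1 = 12 | 4·3 = 12
T: 5·0+2·2 = 4 | 4·1 = 4
gcd(5,2,4) = 1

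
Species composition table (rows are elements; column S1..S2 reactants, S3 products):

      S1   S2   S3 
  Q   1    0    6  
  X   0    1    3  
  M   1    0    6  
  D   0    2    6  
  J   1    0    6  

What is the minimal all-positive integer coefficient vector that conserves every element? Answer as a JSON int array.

Q: 6·1+3·0 = 6 | 1·6 = 6
X: 6·0+3·1 = 3 | 1·3 = 3
M: 6·1+3·0 = 6 | 1·6 = 6
D: 6·0+3·2 = 6 | 1·6 = 6
J: 6·1+3·0 = 6 | 1·6 = 6
gcd(6,3,1) = 1

Coefficients: [6, 3, 1]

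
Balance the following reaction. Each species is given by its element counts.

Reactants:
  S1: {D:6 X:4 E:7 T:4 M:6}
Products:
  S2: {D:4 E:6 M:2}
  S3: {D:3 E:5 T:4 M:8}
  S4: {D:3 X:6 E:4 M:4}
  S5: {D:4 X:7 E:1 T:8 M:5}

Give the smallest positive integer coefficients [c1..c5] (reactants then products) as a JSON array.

Coefficients: [5, 4, 1, 1, 2]

D: 5·6 = 30 | 4·4+1·3+1·3+2·4 = 30
X: 5·4 = 20 | 4·0+1·0+1·6+2·7 = 20
E: 5·7 = 35 | 4·6+1·5+1·4+2·1 = 35
T: 5·4 = 20 | 4·0+1·4+1·0+2·8 = 20
M: 5·6 = 30 | 4·2+1·8+1·4+2·5 = 30
gcd(5,4,1,1,2) = 1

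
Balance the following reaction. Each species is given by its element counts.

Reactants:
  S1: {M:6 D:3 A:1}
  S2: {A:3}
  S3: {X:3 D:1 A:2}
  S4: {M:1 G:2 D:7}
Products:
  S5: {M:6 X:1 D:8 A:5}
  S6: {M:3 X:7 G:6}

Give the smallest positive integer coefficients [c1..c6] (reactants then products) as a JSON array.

M: 5·6+4·0+4·0+3·1 = 33 | 5·6+1·3 = 33
X: 5·0+4·0+4·3+3·0 = 12 | 5·1+1·7 = 12
G: 5·0+4·0+4·0+3·2 = 6 | 5·0+1·6 = 6
D: 5·3+4·0+4·1+3·7 = 40 | 5·8+1·0 = 40
A: 5·1+4·3+4·2+3·0 = 25 | 5·5+1·0 = 25
gcd(5,4,4,3,5,1) = 1

Coefficients: [5, 4, 4, 3, 5, 1]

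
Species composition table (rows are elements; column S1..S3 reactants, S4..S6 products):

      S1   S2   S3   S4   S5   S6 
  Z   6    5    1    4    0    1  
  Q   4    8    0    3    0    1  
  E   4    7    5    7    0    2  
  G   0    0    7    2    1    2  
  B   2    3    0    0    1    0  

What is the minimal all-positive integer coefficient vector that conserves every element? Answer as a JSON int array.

Coefficients: [1, 1, 3, 2, 5, 6]

Z: 1·6+1·5+3·1 = 14 | 2·4+5·0+6·1 = 14
Q: 1·4+1·8+3·0 = 12 | 2·3+5·0+6·1 = 12
E: 1·4+1·7+3·5 = 26 | 2·7+5·0+6·2 = 26
G: 1·0+1·0+3·7 = 21 | 2·2+5·1+6·2 = 21
B: 1·2+1·3+3·0 = 5 | 2·0+5·1+6·0 = 5
gcd(1,1,3,2,5,6) = 1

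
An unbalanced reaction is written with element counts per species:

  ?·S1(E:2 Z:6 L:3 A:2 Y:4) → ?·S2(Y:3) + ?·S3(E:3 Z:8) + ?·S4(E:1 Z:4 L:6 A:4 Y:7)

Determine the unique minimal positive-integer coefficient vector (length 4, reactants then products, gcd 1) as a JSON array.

Coefficients: [6, 1, 3, 3]

E: 6·2 = 12 | 1·0+3·3+3·1 = 12
Z: 6·6 = 36 | 1·0+3·8+3·4 = 36
L: 6·3 = 18 | 1·0+3·0+3·6 = 18
A: 6·2 = 12 | 1·0+3·0+3·4 = 12
Y: 6·4 = 24 | 1·3+3·0+3·7 = 24
gcd(6,1,3,3) = 1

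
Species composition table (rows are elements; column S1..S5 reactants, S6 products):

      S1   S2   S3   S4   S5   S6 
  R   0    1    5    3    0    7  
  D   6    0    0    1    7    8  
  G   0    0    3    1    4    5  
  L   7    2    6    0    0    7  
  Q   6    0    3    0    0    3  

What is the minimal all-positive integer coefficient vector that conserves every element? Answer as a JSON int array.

Coefficients: [1, 4, 1, 4, 2, 3]

R: 1·0+4·1+1·5+4·3+2·0 = 21 | 3·7 = 21
D: 1·6+4·0+1·0+4·1+2·7 = 24 | 3·8 = 24
G: 1·0+4·0+1·3+4·1+2·4 = 15 | 3·5 = 15
L: 1·7+4·2+1·6+4·0+2·0 = 21 | 3·7 = 21
Q: 1·6+4·0+1·3+4·0+2·0 = 9 | 3·3 = 9
gcd(1,4,1,4,2,3) = 1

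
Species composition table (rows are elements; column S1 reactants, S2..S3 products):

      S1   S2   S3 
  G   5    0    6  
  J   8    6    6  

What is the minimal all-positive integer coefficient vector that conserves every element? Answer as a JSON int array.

G: 6·5 = 30 | 3·0+5·6 = 30
J: 6·8 = 48 | 3·6+5·6 = 48
gcd(6,3,5) = 1

Coefficients: [6, 3, 5]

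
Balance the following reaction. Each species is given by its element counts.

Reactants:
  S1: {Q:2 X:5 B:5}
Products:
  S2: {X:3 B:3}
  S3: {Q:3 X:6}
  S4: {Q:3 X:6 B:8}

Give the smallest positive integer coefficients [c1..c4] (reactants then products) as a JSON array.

Q: 6·2 = 12 | 2·0+1·3+3·3 = 12
X: 6·5 = 30 | 2·3+1·6+3·6 = 30
B: 6·5 = 30 | 2·3+1·0+3·8 = 30
gcd(6,2,1,3) = 1

Coefficients: [6, 2, 1, 3]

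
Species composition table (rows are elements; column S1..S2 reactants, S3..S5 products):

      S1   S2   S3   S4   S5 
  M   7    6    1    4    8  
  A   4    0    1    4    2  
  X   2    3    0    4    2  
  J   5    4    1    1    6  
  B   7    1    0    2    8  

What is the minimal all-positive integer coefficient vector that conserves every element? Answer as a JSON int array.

M: 6·7+2·6 = 54 | 6·1+2·4+5·8 = 54
A: 6·4+2·0 = 24 | 6·1+2·4+5·2 = 24
X: 6·2+2·3 = 18 | 6·0+2·4+5·2 = 18
J: 6·5+2·4 = 38 | 6·1+2·1+5·6 = 38
B: 6·7+2·1 = 44 | 6·0+2·2+5·8 = 44
gcd(6,2,6,2,5) = 1

Coefficients: [6, 2, 6, 2, 5]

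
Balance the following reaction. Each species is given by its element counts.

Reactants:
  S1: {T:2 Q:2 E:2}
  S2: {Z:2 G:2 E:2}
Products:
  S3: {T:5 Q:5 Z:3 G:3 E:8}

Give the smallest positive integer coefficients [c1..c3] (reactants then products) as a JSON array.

T: 5·2+3·0 = 10 | 2·5 = 10
Q: 5·2+3·0 = 10 | 2·5 = 10
Z: 5·0+3·2 = 6 | 2·3 = 6
G: 5·0+3·2 = 6 | 2·3 = 6
E: 5·2+3·2 = 16 | 2·8 = 16
gcd(5,3,2) = 1

Coefficients: [5, 3, 2]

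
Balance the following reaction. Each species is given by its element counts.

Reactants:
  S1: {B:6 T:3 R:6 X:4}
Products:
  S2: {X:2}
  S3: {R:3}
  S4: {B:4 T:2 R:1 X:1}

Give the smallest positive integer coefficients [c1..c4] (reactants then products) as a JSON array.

Coefficients: [4, 5, 6, 6]

B: 4·6 = 24 | 5·0+6·0+6·4 = 24
T: 4·3 = 12 | 5·0+6·0+6·2 = 12
R: 4·6 = 24 | 5·0+6·3+6·1 = 24
X: 4·4 = 16 | 5·2+6·0+6·1 = 16
gcd(4,5,6,6) = 1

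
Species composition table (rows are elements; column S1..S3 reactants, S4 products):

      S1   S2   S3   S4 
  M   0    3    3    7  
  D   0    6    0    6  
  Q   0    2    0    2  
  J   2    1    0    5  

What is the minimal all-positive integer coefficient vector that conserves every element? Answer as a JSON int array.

M: 6·0+3·3+4·3 = 21 | 3·7 = 21
D: 6·0+3·6+4·0 = 18 | 3·6 = 18
Q: 6·0+3·2+4·0 = 6 | 3·2 = 6
J: 6·2+3·1+4·0 = 15 | 3·5 = 15
gcd(6,3,4,3) = 1

Coefficients: [6, 3, 4, 3]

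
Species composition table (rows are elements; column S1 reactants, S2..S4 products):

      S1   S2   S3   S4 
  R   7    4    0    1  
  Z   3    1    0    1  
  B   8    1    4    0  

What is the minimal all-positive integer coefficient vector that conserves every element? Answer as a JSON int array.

Coefficients: [3, 4, 5, 5]

R: 3·7 = 21 | 4·4+5·0+5·1 = 21
Z: 3·3 = 9 | 4·1+5·0+5·1 = 9
B: 3·8 = 24 | 4·1+5·4+5·0 = 24
gcd(3,4,5,5) = 1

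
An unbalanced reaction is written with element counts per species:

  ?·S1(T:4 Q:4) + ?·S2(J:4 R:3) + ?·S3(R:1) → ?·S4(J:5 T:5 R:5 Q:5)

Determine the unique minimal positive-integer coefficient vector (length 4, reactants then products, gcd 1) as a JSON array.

J: 5·0+5·4+5·0 = 20 | 4·5 = 20
T: 5·4+5·0+5·0 = 20 | 4·5 = 20
R: 5·0+5·3+5·1 = 20 | 4·5 = 20
Q: 5·4+5·0+5·0 = 20 | 4·5 = 20
gcd(5,5,5,4) = 1

Coefficients: [5, 5, 5, 4]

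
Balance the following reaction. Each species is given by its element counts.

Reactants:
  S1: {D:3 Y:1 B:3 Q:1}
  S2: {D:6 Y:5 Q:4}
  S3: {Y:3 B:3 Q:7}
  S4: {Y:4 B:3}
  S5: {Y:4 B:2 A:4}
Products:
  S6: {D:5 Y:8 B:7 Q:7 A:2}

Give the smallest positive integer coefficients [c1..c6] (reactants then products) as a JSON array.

Coefficients: [6, 2, 4, 2, 3, 6]

D: 6·3+2·6+4·0+2·0+3·0 = 30 | 6·5 = 30
Y: 6·1+2·5+4·3+2·4+3·4 = 48 | 6·8 = 48
B: 6·3+2·0+4·3+2·3+3·2 = 42 | 6·7 = 42
Q: 6·1+2·4+4·7+2·0+3·0 = 42 | 6·7 = 42
A: 6·0+2·0+4·0+2·0+3·4 = 12 | 6·2 = 12
gcd(6,2,4,2,3,6) = 1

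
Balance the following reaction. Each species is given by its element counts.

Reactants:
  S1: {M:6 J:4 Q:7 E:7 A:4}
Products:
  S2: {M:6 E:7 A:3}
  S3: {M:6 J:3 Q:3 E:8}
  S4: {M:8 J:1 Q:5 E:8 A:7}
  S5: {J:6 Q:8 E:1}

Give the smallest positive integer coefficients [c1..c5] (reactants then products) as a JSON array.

Coefficients: [6, 1, 1, 3, 3]

M: 6·6 = 36 | 1·6+1·6+3·8+3·0 = 36
J: 6·4 = 24 | 1·0+1·3+3·1+3·6 = 24
Q: 6·7 = 42 | 1·0+1·3+3·5+3·8 = 42
E: 6·7 = 42 | 1·7+1·8+3·8+3·1 = 42
A: 6·4 = 24 | 1·3+1·0+3·7+3·0 = 24
gcd(6,1,1,3,3) = 1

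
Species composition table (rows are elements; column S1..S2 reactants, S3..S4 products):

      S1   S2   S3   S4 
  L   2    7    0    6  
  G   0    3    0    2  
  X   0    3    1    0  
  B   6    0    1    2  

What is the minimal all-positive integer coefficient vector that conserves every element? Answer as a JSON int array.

L: 2·2+2·7 = 18 | 6·0+3·6 = 18
G: 2·0+2·3 = 6 | 6·0+3·2 = 6
X: 2·0+2·3 = 6 | 6·1+3·0 = 6
B: 2·6+2·0 = 12 | 6·1+3·2 = 12
gcd(2,2,6,3) = 1

Coefficients: [2, 2, 6, 3]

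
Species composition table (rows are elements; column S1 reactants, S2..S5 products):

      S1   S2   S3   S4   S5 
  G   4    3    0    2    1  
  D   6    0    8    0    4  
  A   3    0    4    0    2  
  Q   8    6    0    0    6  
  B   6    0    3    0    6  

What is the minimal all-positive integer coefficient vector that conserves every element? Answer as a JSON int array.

Coefficients: [6, 3, 2, 5, 5]

G: 6·4 = 24 | 3·3+2·0+5·2+5·1 = 24
D: 6·6 = 36 | 3·0+2·8+5·0+5·4 = 36
A: 6·3 = 18 | 3·0+2·4+5·0+5·2 = 18
Q: 6·8 = 48 | 3·6+2·0+5·0+5·6 = 48
B: 6·6 = 36 | 3·0+2·3+5·0+5·6 = 36
gcd(6,3,2,5,5) = 1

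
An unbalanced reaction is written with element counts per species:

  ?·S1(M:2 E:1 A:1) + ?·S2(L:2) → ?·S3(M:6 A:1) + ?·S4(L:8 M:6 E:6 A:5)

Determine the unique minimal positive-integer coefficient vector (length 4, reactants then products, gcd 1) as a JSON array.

L: 6·0+4·2 = 8 | 1·0+1·8 = 8
M: 6·2+4·0 = 12 | 1·6+1·6 = 12
E: 6·1+4·0 = 6 | 1·0+1·6 = 6
A: 6·1+4·0 = 6 | 1·1+1·5 = 6
gcd(6,4,1,1) = 1

Coefficients: [6, 4, 1, 1]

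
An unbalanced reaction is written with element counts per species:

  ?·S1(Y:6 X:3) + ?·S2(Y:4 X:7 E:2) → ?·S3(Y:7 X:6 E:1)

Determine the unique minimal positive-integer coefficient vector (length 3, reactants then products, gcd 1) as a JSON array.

Y: 5·6+3·4 = 42 | 6·7 = 42
X: 5·3+3·7 = 36 | 6·6 = 36
E: 5·0+3·2 = 6 | 6·1 = 6
gcd(5,3,6) = 1

Coefficients: [5, 3, 6]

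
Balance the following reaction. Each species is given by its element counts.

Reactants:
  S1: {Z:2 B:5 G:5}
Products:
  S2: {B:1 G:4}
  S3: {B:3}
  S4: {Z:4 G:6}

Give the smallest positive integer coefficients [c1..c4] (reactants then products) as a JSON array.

Coefficients: [2, 1, 3, 1]

Z: 2·2 = 4 | 1·0+3·0+1·4 = 4
B: 2·5 = 10 | 1·1+3·3+1·0 = 10
G: 2·5 = 10 | 1·4+3·0+1·6 = 10
gcd(2,1,3,1) = 1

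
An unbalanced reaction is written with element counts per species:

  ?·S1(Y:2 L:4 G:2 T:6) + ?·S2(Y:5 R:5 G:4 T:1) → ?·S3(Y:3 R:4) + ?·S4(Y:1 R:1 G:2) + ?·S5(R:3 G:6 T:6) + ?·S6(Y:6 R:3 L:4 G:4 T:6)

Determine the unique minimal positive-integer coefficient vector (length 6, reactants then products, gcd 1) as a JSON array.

Coefficients: [5, 6, 2, 4, 1, 5]

Y: 5·2+6·5 = 40 | 2·3+4·1+1·0+5·6 = 40
R: 5·0+6·5 = 30 | 2·4+4·1+1·3+5·3 = 30
L: 5·4+6·0 = 20 | 2·0+4·0+1·0+5·4 = 20
G: 5·2+6·4 = 34 | 2·0+4·2+1·6+5·4 = 34
T: 5·6+6·1 = 36 | 2·0+4·0+1·6+5·6 = 36
gcd(5,6,2,4,1,5) = 1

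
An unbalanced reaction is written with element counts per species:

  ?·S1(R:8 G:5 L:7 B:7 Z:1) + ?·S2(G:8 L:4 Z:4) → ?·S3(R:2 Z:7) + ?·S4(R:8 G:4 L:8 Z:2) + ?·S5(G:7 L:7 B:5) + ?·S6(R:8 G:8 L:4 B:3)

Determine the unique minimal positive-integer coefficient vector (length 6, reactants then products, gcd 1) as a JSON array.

Coefficients: [6, 6, 4, 1, 6, 4]

R: 6·8+6·0 = 48 | 4·2+1·8+6·0+4·8 = 48
G: 6·5+6·8 = 78 | 4·0+1·4+6·7+4·8 = 78
L: 6·7+6·4 = 66 | 4·0+1·8+6·7+4·4 = 66
B: 6·7+6·0 = 42 | 4·0+1·0+6·5+4·3 = 42
Z: 6·1+6·4 = 30 | 4·7+1·2+6·0+4·0 = 30
gcd(6,6,4,1,6,4) = 1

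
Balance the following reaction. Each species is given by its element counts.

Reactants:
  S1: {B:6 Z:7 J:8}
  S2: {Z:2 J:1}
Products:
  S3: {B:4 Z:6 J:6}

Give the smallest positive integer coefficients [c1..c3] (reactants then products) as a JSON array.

Coefficients: [2, 2, 3]

B: 2·6+2·0 = 12 | 3·4 = 12
Z: 2·7+2·2 = 18 | 3·6 = 18
J: 2·8+2·1 = 18 | 3·6 = 18
gcd(2,2,3) = 1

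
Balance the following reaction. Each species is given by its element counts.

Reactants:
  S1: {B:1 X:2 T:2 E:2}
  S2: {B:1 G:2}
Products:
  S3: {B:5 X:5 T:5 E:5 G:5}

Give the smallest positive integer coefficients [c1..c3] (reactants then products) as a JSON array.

B: 5·1+5·1 = 10 | 2·5 = 10
X: 5·2+5·0 = 10 | 2·5 = 10
T: 5·2+5·0 = 10 | 2·5 = 10
E: 5·2+5·0 = 10 | 2·5 = 10
G: 5·0+5·2 = 10 | 2·5 = 10
gcd(5,5,2) = 1

Coefficients: [5, 5, 2]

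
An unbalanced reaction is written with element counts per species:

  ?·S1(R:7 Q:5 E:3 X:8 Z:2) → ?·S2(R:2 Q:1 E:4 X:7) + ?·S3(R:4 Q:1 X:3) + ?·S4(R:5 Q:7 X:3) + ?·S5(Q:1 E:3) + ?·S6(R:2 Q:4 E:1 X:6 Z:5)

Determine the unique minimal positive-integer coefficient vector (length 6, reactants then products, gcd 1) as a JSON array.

R: 5·7 = 35 | 1·2+6·4+1·5+3·0+2·2 = 35
Q: 5·5 = 25 | 1·1+6·1+1·7+3·1+2·4 = 25
E: 5·3 = 15 | 1·4+6·0+1·0+3·3+2·1 = 15
X: 5·8 = 40 | 1·7+6·3+1·3+3·0+2·6 = 40
Z: 5·2 = 10 | 1·0+6·0+1·0+3·0+2·5 = 10
gcd(5,1,6,1,3,2) = 1

Coefficients: [5, 1, 6, 1, 3, 2]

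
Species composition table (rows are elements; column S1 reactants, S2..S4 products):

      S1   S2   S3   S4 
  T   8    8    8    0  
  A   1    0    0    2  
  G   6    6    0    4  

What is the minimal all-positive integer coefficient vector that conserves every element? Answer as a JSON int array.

T: 6·8 = 48 | 4·8+2·8+3·0 = 48
A: 6·1 = 6 | 4·0+2·0+3·2 = 6
G: 6·6 = 36 | 4·6+2·0+3·4 = 36
gcd(6,4,2,3) = 1

Coefficients: [6, 4, 2, 3]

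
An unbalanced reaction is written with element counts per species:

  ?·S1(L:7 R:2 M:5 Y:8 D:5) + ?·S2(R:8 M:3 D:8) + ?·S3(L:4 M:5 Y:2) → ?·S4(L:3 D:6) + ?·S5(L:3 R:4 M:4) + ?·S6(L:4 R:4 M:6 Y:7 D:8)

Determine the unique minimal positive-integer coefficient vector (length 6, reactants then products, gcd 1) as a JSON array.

L: 4·7+5·0+5·4 = 48 | 2·3+6·3+6·4 = 48
R: 4·2+5·8+5·0 = 48 | 2·0+6·4+6·4 = 48
M: 4·5+5·3+5·5 = 60 | 2·0+6·4+6·6 = 60
Y: 4·8+5·0+5·2 = 42 | 2·0+6·0+6·7 = 42
D: 4·5+5·8+5·0 = 60 | 2·6+6·0+6·8 = 60
gcd(4,5,5,2,6,6) = 1

Coefficients: [4, 5, 5, 2, 6, 6]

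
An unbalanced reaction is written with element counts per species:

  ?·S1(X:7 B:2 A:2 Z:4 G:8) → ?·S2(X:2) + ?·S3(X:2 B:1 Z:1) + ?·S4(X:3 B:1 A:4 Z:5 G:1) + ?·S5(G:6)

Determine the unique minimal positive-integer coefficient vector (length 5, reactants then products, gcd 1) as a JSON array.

Coefficients: [4, 5, 6, 2, 5]

X: 4·7 = 28 | 5·2+6·2+2·3+5·0 = 28
B: 4·2 = 8 | 5·0+6·1+2·1+5·0 = 8
A: 4·2 = 8 | 5·0+6·0+2·4+5·0 = 8
Z: 4·4 = 16 | 5·0+6·1+2·5+5·0 = 16
G: 4·8 = 32 | 5·0+6·0+2·1+5·6 = 32
gcd(4,5,6,2,5) = 1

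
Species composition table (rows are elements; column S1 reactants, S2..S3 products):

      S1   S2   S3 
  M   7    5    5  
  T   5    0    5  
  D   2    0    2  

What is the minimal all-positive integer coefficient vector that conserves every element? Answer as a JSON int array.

M: 5·7 = 35 | 2·5+5·5 = 35
T: 5·5 = 25 | 2·0+5·5 = 25
D: 5·2 = 10 | 2·0+5·2 = 10
gcd(5,2,5) = 1

Coefficients: [5, 2, 5]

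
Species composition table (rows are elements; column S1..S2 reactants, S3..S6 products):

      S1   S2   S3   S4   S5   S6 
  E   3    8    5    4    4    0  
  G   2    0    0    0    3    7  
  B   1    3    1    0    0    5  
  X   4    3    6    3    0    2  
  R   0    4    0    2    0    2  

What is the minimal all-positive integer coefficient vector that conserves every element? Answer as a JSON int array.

Coefficients: [5, 1, 3, 1, 1, 1]

E: 5·3+1·8 = 23 | 3·5+1·4+1·4+1·0 = 23
G: 5·2+1·0 = 10 | 3·0+1·0+1·3+1·7 = 10
B: 5·1+1·3 = 8 | 3·1+1·0+1·0+1·5 = 8
X: 5·4+1·3 = 23 | 3·6+1·3+1·0+1·2 = 23
R: 5·0+1·4 = 4 | 3·0+1·2+1·0+1·2 = 4
gcd(5,1,3,1,1,1) = 1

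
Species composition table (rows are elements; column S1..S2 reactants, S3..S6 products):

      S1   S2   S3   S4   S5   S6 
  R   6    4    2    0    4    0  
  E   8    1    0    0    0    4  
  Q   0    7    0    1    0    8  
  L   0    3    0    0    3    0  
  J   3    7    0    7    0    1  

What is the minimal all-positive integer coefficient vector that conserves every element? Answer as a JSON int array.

Coefficients: [1, 4, 3, 4, 4, 3]

R: 1·6+4·4 = 22 | 3·2+4·0+4·4+3·0 = 22
E: 1·8+4·1 = 12 | 3·0+4·0+4·0+3·4 = 12
Q: 1·0+4·7 = 28 | 3·0+4·1+4·0+3·8 = 28
L: 1·0+4·3 = 12 | 3·0+4·0+4·3+3·0 = 12
J: 1·3+4·7 = 31 | 3·0+4·7+4·0+3·1 = 31
gcd(1,4,3,4,4,3) = 1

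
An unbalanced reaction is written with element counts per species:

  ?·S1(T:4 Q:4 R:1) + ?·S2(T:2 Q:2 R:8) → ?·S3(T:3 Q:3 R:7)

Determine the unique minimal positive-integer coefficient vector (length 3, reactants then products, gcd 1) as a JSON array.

Coefficients: [2, 5, 6]

T: 2·4+5·2 = 18 | 6·3 = 18
Q: 2·4+5·2 = 18 | 6·3 = 18
R: 2·1+5·8 = 42 | 6·7 = 42
gcd(2,5,6) = 1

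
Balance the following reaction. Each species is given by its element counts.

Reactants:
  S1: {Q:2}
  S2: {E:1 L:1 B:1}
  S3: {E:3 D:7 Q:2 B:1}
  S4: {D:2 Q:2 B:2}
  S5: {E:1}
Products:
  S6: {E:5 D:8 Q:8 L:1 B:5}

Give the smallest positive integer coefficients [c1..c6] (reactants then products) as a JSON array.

E: 5·0+3·1+2·3+5·0+6·1 = 15 | 3·5 = 15
D: 5·0+3·0+2·7+5·2+6·0 = 24 | 3·8 = 24
Q: 5·2+3·0+2·2+5·2+6·0 = 24 | 3·8 = 24
L: 5·0+3·1+2·0+5·0+6·0 = 3 | 3·1 = 3
B: 5·0+3·1+2·1+5·2+6·0 = 15 | 3·5 = 15
gcd(5,3,2,5,6,3) = 1

Coefficients: [5, 3, 2, 5, 6, 3]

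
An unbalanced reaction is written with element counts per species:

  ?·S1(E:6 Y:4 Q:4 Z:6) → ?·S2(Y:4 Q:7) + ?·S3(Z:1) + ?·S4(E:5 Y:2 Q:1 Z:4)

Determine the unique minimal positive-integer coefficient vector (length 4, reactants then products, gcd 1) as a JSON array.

Coefficients: [5, 2, 6, 6]

E: 5·6 = 30 | 2·0+6·0+6·5 = 30
Y: 5·4 = 20 | 2·4+6·0+6·2 = 20
Q: 5·4 = 20 | 2·7+6·0+6·1 = 20
Z: 5·6 = 30 | 2·0+6·1+6·4 = 30
gcd(5,2,6,6) = 1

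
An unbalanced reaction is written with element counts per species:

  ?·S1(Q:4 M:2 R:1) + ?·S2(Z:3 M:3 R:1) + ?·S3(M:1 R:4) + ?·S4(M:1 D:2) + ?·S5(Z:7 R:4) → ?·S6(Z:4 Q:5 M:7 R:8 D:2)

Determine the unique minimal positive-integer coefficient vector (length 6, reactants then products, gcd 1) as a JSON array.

Z: 5·0+3·3+5·0+4·0+1·7 = 16 | 4·4 = 16
Q: 5·4+3·0+5·0+4·0+1·0 = 20 | 4·5 = 20
M: 5·2+3·3+5·1+4·1+1·0 = 28 | 4·7 = 28
R: 5·1+3·1+5·4+4·0+1·4 = 32 | 4·8 = 32
D: 5·0+3·0+5·0+4·2+1·0 = 8 | 4·2 = 8
gcd(5,3,5,4,1,4) = 1

Coefficients: [5, 3, 5, 4, 1, 4]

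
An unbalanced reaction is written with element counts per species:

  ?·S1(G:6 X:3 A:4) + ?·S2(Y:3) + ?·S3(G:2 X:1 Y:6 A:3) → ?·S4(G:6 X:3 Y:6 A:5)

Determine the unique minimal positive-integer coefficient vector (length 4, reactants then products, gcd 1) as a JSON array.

G: 4·6+4·0+3·2 = 30 | 5·6 = 30
X: 4·3+4·0+3·1 = 15 | 5·3 = 15
Y: 4·0+4·3+3·6 = 30 | 5·6 = 30
A: 4·4+4·0+3·3 = 25 | 5·5 = 25
gcd(4,4,3,5) = 1

Coefficients: [4, 4, 3, 5]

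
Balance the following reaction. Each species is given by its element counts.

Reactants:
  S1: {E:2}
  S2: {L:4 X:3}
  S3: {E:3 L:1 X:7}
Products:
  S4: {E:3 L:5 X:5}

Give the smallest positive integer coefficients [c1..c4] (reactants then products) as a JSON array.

Coefficients: [6, 6, 1, 5]

E: 6·2+6·0+1·3 = 15 | 5·3 = 15
L: 6·0+6·4+1·1 = 25 | 5·5 = 25
X: 6·0+6·3+1·7 = 25 | 5·5 = 25
gcd(6,6,1,5) = 1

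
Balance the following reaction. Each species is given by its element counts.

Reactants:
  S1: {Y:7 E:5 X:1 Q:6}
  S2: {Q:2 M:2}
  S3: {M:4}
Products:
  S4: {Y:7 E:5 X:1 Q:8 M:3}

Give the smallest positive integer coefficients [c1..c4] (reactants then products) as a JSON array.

Y: 4·7+4·0+1·0 = 28 | 4·7 = 28
E: 4·5+4·0+1·0 = 20 | 4·5 = 20
X: 4·1+4·0+1·0 = 4 | 4·1 = 4
Q: 4·6+4·2+1·0 = 32 | 4·8 = 32
M: 4·0+4·2+1·4 = 12 | 4·3 = 12
gcd(4,4,1,4) = 1

Coefficients: [4, 4, 1, 4]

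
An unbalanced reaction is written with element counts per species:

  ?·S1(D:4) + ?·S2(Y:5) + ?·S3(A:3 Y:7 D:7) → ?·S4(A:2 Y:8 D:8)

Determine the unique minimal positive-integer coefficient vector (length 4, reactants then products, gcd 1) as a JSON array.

A: 5·0+4·0+4·3 = 12 | 6·2 = 12
Y: 5·0+4·5+4·7 = 48 | 6·8 = 48
D: 5·4+4·0+4·7 = 48 | 6·8 = 48
gcd(5,4,4,6) = 1

Coefficients: [5, 4, 4, 6]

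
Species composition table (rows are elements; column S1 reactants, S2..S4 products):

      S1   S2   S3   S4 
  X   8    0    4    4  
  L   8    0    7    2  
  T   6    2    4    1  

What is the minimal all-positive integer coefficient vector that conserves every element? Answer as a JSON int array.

X: 5·8 = 40 | 4·0+4·4+6·4 = 40
L: 5·8 = 40 | 4·0+4·7+6·2 = 40
T: 5·6 = 30 | 4·2+4·4+6·1 = 30
gcd(5,4,4,6) = 1

Coefficients: [5, 4, 4, 6]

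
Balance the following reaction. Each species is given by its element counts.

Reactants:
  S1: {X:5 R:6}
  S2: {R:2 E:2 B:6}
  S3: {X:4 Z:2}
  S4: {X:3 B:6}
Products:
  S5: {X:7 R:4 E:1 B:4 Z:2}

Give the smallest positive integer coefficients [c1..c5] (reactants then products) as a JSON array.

Coefficients: [3, 3, 6, 1, 6]

X: 3·5+3·0+6·4+1·3 = 42 | 6·7 = 42
R: 3·6+3·2+6·0+1·0 = 24 | 6·4 = 24
E: 3·0+3·2+6·0+1·0 = 6 | 6·1 = 6
B: 3·0+3·6+6·0+1·6 = 24 | 6·4 = 24
Z: 3·0+3·0+6·2+1·0 = 12 | 6·2 = 12
gcd(3,3,6,1,6) = 1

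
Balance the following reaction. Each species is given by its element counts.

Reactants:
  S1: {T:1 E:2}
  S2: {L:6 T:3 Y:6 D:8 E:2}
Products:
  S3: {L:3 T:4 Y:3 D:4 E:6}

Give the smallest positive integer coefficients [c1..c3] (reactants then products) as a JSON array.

Coefficients: [5, 1, 2]

L: 5·0+1·6 = 6 | 2·3 = 6
T: 5·1+1·3 = 8 | 2·4 = 8
Y: 5·0+1·6 = 6 | 2·3 = 6
D: 5·0+1·8 = 8 | 2·4 = 8
E: 5·2+1·2 = 12 | 2·6 = 12
gcd(5,1,2) = 1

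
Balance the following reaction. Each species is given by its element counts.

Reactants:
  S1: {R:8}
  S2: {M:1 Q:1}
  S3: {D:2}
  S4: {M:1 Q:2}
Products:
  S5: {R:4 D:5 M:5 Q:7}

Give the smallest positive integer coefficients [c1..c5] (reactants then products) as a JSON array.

R: 1·8+6·0+5·0+4·0 = 8 | 2·4 = 8
D: 1·0+6·0+5·2+4·0 = 10 | 2·5 = 10
M: 1·0+6·1+5·0+4·1 = 10 | 2·5 = 10
Q: 1·0+6·1+5·0+4·2 = 14 | 2·7 = 14
gcd(1,6,5,4,2) = 1

Coefficients: [1, 6, 5, 4, 2]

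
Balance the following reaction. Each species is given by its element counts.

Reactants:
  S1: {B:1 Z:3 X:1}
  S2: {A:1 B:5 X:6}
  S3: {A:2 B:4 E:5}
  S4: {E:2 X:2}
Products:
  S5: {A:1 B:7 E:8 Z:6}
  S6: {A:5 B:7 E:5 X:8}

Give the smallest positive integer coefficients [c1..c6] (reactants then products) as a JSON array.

A: 6·0+1·1+6·2+2·0 = 13 | 3·1+2·5 = 13
B: 6·1+1·5+6·4+2·0 = 35 | 3·7+2·7 = 35
E: 6·0+1·0+6·5+2·2 = 34 | 3·8+2·5 = 34
Z: 6·3+1·0+6·0+2·0 = 18 | 3·6+2·0 = 18
X: 6·1+1·6+6·0+2·2 = 16 | 3·0+2·8 = 16
gcd(6,1,6,2,3,2) = 1

Coefficients: [6, 1, 6, 2, 3, 2]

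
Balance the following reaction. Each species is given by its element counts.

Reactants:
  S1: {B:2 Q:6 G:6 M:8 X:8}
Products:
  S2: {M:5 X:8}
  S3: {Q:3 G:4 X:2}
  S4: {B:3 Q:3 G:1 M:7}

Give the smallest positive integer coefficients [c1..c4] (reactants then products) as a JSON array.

B: 3·2 = 6 | 2·0+4·0+2·3 = 6
Q: 3·6 = 18 | 2·0+4·3+2·3 = 18
G: 3·6 = 18 | 2·0+4·4+2·1 = 18
M: 3·8 = 24 | 2·5+4·0+2·7 = 24
X: 3·8 = 24 | 2·8+4·2+2·0 = 24
gcd(3,2,4,2) = 1

Coefficients: [3, 2, 4, 2]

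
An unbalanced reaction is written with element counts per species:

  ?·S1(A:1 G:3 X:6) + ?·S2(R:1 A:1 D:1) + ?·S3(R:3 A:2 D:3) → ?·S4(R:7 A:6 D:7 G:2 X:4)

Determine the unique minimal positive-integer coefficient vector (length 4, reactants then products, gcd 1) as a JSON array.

Coefficients: [2, 6, 5, 3]

R: 2·0+6·1+5·3 = 21 | 3·7 = 21
A: 2·1+6·1+5·2 = 18 | 3·6 = 18
D: 2·0+6·1+5·3 = 21 | 3·7 = 21
G: 2·3+6·0+5·0 = 6 | 3·2 = 6
X: 2·6+6·0+5·0 = 12 | 3·4 = 12
gcd(2,6,5,3) = 1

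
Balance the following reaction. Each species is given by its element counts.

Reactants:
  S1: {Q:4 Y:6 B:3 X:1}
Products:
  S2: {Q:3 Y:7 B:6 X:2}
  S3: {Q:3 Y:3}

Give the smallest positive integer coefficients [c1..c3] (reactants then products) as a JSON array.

Q: 6·4 = 24 | 3·3+5·3 = 24
Y: 6·6 = 36 | 3·7+5·3 = 36
B: 6·3 = 18 | 3·6+5·0 = 18
X: 6·1 = 6 | 3·2+5·0 = 6
gcd(6,3,5) = 1

Coefficients: [6, 3, 5]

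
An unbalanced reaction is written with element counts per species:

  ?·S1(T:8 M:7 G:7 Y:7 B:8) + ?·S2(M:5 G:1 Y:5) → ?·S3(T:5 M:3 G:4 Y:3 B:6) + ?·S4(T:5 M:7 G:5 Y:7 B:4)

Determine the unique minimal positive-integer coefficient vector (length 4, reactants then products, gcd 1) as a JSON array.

Coefficients: [5, 1, 4, 4]

T: 5·8+1·0 = 40 | 4·5+4·5 = 40
M: 5·7+1·5 = 40 | 4·3+4·7 = 40
G: 5·7+1·1 = 36 | 4·4+4·5 = 36
Y: 5·7+1·5 = 40 | 4·3+4·7 = 40
B: 5·8+1·0 = 40 | 4·6+4·4 = 40
gcd(5,1,4,4) = 1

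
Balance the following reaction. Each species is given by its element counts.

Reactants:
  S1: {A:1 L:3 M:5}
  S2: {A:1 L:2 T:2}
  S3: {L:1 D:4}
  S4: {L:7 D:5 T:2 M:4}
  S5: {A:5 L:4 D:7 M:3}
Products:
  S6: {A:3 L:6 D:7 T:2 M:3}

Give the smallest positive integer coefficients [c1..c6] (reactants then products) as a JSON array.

A: 1·1+4·1+4·0+1·0+2·5 = 15 | 5·3 = 15
L: 1·3+4·2+4·1+1·7+2·4 = 30 | 5·6 = 30
D: 1·0+4·0+4·4+1·5+2·7 = 35 | 5·7 = 35
T: 1·0+4·2+4·0+1·2+2·0 = 10 | 5·2 = 10
M: 1·5+4·0+4·0+1·4+2·3 = 15 | 5·3 = 15
gcd(1,4,4,1,2,5) = 1

Coefficients: [1, 4, 4, 1, 2, 5]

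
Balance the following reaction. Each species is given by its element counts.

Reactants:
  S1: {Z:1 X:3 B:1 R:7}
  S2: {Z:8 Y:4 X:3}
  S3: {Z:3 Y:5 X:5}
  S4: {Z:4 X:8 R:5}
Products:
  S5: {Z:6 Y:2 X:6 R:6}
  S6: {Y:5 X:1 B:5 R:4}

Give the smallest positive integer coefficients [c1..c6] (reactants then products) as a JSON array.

Z: 5·1+3·8+1·3+1·4 = 36 | 6·6+1·0 = 36
Y: 5·0+3·4+1·5+1·0 = 17 | 6·2+1·5 = 17
X: 5·3+3·3+1·5+1·8 = 37 | 6·6+1·1 = 37
B: 5·1+3·0+1·0+1·0 = 5 | 6·0+1·5 = 5
R: 5·7+3·0+1·0+1·5 = 40 | 6·6+1·4 = 40
gcd(5,3,1,1,6,1) = 1

Coefficients: [5, 3, 1, 1, 6, 1]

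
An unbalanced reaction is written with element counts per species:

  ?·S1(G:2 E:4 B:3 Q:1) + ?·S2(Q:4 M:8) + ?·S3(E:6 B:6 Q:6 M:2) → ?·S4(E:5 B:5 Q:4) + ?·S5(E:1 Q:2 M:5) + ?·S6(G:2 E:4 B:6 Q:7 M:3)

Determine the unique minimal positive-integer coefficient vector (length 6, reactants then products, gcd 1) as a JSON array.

G: 2·2+3·0+6·0 = 4 | 6·0+6·0+2·2 = 4
E: 2·4+3·0+6·6 = 44 | 6·5+6·1+2·4 = 44
B: 2·3+3·0+6·6 = 42 | 6·5+6·0+2·6 = 42
Q: 2·1+3·4+6·6 = 50 | 6·4+6·2+2·7 = 50
M: 2·0+3·8+6·2 = 36 | 6·0+6·5+2·3 = 36
gcd(2,3,6,6,6,2) = 1

Coefficients: [2, 3, 6, 6, 6, 2]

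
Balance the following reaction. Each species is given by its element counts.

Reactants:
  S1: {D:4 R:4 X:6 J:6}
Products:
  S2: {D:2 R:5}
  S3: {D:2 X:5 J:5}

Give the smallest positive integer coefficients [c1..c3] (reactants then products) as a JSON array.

D: 5·4 = 20 | 4·2+6·2 = 20
R: 5·4 = 20 | 4·5+6·0 = 20
X: 5·6 = 30 | 4·0+6·5 = 30
J: 5·6 = 30 | 4·0+6·5 = 30
gcd(5,4,6) = 1

Coefficients: [5, 4, 6]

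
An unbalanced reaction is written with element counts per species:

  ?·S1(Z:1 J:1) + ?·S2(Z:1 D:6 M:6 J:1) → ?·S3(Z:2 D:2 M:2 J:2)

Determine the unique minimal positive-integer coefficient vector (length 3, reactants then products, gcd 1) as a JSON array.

Coefficients: [5, 1, 3]

Z: 5·1+1·1 = 6 | 3·2 = 6
D: 5·0+1·6 = 6 | 3·2 = 6
M: 5·0+1·6 = 6 | 3·2 = 6
J: 5·1+1·1 = 6 | 3·2 = 6
gcd(5,1,3) = 1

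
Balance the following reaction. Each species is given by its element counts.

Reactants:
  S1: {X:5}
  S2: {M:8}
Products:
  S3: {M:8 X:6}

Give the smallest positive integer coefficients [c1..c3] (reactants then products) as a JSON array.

Coefficients: [6, 5, 5]

M: 6·0+5·8 = 40 | 5·8 = 40
X: 6·5+5·0 = 30 | 5·6 = 30
gcd(6,5,5) = 1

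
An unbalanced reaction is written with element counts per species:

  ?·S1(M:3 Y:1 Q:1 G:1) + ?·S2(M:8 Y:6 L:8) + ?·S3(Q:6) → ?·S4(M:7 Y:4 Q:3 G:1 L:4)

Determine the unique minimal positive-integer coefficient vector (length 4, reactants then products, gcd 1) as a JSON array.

Coefficients: [6, 3, 2, 6]

M: 6·3+3·8+2·0 = 42 | 6·7 = 42
Y: 6·1+3·6+2·0 = 24 | 6·4 = 24
Q: 6·1+3·0+2·6 = 18 | 6·3 = 18
G: 6·1+3·0+2·0 = 6 | 6·1 = 6
L: 6·0+3·8+2·0 = 24 | 6·4 = 24
gcd(6,3,2,6) = 1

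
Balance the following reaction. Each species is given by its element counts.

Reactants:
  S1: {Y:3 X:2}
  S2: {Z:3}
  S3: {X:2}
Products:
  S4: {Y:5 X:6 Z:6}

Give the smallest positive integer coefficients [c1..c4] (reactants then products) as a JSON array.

Y: 5·3+6·0+4·0 = 15 | 3·5 = 15
X: 5·2+6·0+4·2 = 18 | 3·6 = 18
Z: 5·0+6·3+4·0 = 18 | 3·6 = 18
gcd(5,6,4,3) = 1

Coefficients: [5, 6, 4, 3]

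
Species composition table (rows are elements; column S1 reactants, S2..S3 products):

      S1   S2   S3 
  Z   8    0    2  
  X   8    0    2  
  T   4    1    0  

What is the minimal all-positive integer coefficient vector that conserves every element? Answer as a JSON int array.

Z: 1·8 = 8 | 4·0+4·2 = 8
X: 1·8 = 8 | 4·0+4·2 = 8
T: 1·4 = 4 | 4·1+4·0 = 4
gcd(1,4,4) = 1

Coefficients: [1, 4, 4]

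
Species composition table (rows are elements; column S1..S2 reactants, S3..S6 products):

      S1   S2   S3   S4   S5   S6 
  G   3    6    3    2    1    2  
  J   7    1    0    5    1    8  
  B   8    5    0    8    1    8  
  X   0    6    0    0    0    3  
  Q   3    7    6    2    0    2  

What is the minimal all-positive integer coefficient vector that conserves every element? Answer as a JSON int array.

Coefficients: [5, 1, 2, 3, 5, 2]

G: 5·3+1·6 = 21 | 2·3+3·2+5·1+2·2 = 21
J: 5·7+1·1 = 36 | 2·0+3·5+5·1+2·8 = 36
B: 5·8+1·5 = 45 | 2·0+3·8+5·1+2·8 = 45
X: 5·0+1·6 = 6 | 2·0+3·0+5·0+2·3 = 6
Q: 5·3+1·7 = 22 | 2·6+3·2+5·0+2·2 = 22
gcd(5,1,2,3,5,2) = 1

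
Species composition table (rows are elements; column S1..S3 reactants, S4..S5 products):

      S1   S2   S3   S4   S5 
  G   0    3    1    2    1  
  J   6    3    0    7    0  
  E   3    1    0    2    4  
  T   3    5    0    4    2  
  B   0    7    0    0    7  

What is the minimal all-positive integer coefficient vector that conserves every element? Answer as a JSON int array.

Coefficients: [3, 1, 4, 3, 1]

G: 3·0+1·3+4·1 = 7 | 3·2+1·1 = 7
J: 3·6+1·3+4·0 = 21 | 3·7+1·0 = 21
E: 3·3+1·1+4·0 = 10 | 3·2+1·4 = 10
T: 3·3+1·5+4·0 = 14 | 3·4+1·2 = 14
B: 3·0+1·7+4·0 = 7 | 3·0+1·7 = 7
gcd(3,1,4,3,1) = 1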